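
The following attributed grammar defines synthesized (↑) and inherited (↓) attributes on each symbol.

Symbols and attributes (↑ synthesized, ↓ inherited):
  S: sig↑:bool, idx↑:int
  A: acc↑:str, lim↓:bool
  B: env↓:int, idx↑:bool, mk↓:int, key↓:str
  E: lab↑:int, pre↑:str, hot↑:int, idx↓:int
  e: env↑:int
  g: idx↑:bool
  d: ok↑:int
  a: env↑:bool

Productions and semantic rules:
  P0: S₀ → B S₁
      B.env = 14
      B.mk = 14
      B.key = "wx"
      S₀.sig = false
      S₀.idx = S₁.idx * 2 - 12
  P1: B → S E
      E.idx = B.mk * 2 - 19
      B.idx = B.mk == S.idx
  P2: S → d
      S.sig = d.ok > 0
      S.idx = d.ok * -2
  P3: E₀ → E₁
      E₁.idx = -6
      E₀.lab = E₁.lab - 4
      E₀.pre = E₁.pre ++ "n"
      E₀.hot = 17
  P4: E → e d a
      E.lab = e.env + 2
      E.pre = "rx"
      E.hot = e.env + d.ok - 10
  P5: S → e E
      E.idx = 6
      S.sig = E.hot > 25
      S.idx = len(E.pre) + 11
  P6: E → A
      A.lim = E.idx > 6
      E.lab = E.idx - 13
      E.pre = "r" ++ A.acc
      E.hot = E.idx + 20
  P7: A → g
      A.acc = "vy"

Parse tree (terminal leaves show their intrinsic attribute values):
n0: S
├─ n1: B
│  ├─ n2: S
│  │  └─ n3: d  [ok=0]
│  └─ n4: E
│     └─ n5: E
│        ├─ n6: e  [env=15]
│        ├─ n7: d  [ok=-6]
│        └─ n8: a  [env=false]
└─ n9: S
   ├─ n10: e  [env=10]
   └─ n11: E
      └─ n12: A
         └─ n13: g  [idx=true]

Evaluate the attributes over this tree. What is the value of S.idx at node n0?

1. n1.env = 14  [14]
2. n1.mk = 14  [14]
3. n1.key = "wx"  ["wx"]
4. n3.ok = 0  [terminal]
5. n2.sig = false  [d.ok > 0]
6. n2.idx = 0  [d.ok * -2]
7. n4.idx = 9  [B.mk * 2 - 19]
8. n5.idx = -6  [-6]
9. n6.env = 15  [terminal]
10. n7.ok = -6  [terminal]
11. n8.env = false  [terminal]
12. n5.lab = 17  [e.env + 2]
13. n5.pre = "rx"  ["rx"]
14. n5.hot = -1  [e.env + d.ok - 10]
15. n4.lab = 13  [E₁.lab - 4]
16. n4.pre = "rxn"  [E₁.pre ++ "n"]
17. n4.hot = 17  [17]
18. n1.idx = false  [B.mk == S.idx]
19. n10.env = 10  [terminal]
20. n11.idx = 6  [6]
21. n12.lim = false  [E.idx > 6]
22. n13.idx = true  [terminal]
23. n12.acc = "vy"  ["vy"]
24. n11.lab = -7  [E.idx - 13]
25. n11.pre = "rvy"  ["r" ++ A.acc]
26. n11.hot = 26  [E.idx + 20]
27. n9.sig = true  [E.hot > 25]
28. n9.idx = 14  [len(E.pre) + 11]
29. n0.sig = false  [false]
30. n0.idx = 16  [S₁.idx * 2 - 12]

16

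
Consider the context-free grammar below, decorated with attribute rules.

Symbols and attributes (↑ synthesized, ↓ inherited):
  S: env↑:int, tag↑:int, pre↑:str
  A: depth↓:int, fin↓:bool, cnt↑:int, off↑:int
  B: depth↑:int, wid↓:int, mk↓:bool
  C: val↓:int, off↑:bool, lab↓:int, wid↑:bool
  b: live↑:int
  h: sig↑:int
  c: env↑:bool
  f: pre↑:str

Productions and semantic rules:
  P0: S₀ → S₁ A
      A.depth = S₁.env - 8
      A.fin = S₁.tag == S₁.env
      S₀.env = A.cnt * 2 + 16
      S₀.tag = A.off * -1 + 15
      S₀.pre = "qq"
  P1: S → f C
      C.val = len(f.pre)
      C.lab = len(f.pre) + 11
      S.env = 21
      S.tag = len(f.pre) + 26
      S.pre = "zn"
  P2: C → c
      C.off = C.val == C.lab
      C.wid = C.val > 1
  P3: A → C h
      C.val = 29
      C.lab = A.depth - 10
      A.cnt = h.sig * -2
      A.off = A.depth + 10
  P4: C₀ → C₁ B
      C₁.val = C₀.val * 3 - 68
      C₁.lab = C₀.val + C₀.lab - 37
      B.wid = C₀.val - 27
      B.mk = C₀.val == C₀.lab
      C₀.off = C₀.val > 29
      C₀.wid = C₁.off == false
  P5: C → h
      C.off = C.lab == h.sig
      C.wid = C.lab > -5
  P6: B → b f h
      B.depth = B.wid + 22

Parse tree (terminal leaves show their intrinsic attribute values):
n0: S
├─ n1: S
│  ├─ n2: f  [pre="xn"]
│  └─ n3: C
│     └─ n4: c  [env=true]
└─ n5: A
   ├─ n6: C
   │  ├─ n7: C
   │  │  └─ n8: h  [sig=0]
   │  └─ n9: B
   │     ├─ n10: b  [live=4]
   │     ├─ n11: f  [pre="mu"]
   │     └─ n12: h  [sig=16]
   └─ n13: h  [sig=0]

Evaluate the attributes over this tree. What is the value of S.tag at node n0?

1. n2.pre = "xn"  [terminal]
2. n3.val = 2  [len(f.pre)]
3. n3.lab = 13  [len(f.pre) + 11]
4. n4.env = true  [terminal]
5. n3.off = false  [C.val == C.lab]
6. n3.wid = true  [C.val > 1]
7. n1.env = 21  [21]
8. n1.tag = 28  [len(f.pre) + 26]
9. n1.pre = "zn"  ["zn"]
10. n5.depth = 13  [S₁.env - 8]
11. n5.fin = false  [S₁.tag == S₁.env]
12. n6.val = 29  [29]
13. n6.lab = 3  [A.depth - 10]
14. n7.val = 19  [C₀.val * 3 - 68]
15. n7.lab = -5  [C₀.val + C₀.lab - 37]
16. n8.sig = 0  [terminal]
17. n7.off = false  [C.lab == h.sig]
18. n7.wid = false  [C.lab > -5]
19. n9.wid = 2  [C₀.val - 27]
20. n9.mk = false  [C₀.val == C₀.lab]
21. n10.live = 4  [terminal]
22. n11.pre = "mu"  [terminal]
23. n12.sig = 16  [terminal]
24. n9.depth = 24  [B.wid + 22]
25. n6.off = false  [C₀.val > 29]
26. n6.wid = true  [C₁.off == false]
27. n13.sig = 0  [terminal]
28. n5.cnt = 0  [h.sig * -2]
29. n5.off = 23  [A.depth + 10]
30. n0.env = 16  [A.cnt * 2 + 16]
31. n0.tag = -8  [A.off * -1 + 15]
32. n0.pre = "qq"  ["qq"]

-8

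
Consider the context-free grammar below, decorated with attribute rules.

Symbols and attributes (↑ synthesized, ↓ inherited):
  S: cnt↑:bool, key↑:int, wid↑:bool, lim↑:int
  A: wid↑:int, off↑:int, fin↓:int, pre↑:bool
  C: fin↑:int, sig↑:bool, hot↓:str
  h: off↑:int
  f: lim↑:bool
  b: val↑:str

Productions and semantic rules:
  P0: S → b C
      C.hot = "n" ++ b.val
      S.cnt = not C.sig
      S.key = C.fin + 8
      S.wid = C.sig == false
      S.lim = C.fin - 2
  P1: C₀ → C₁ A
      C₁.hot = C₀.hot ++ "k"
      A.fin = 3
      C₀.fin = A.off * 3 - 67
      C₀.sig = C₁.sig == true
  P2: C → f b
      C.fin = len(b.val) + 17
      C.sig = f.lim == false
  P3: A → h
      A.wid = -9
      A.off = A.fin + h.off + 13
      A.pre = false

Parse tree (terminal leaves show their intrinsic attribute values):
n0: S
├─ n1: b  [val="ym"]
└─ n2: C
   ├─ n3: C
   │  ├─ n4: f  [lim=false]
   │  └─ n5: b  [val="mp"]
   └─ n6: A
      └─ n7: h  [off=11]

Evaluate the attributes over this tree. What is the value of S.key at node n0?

22

1. n1.val = "ym"  [terminal]
2. n2.hot = "nym"  ["n" ++ b.val]
3. n3.hot = "nymk"  [C₀.hot ++ "k"]
4. n4.lim = false  [terminal]
5. n5.val = "mp"  [terminal]
6. n3.fin = 19  [len(b.val) + 17]
7. n3.sig = true  [f.lim == false]
8. n6.fin = 3  [3]
9. n7.off = 11  [terminal]
10. n6.wid = -9  [-9]
11. n6.off = 27  [A.fin + h.off + 13]
12. n6.pre = false  [false]
13. n2.fin = 14  [A.off * 3 - 67]
14. n2.sig = true  [C₁.sig == true]
15. n0.cnt = false  [not C.sig]
16. n0.key = 22  [C.fin + 8]
17. n0.wid = false  [C.sig == false]
18. n0.lim = 12  [C.fin - 2]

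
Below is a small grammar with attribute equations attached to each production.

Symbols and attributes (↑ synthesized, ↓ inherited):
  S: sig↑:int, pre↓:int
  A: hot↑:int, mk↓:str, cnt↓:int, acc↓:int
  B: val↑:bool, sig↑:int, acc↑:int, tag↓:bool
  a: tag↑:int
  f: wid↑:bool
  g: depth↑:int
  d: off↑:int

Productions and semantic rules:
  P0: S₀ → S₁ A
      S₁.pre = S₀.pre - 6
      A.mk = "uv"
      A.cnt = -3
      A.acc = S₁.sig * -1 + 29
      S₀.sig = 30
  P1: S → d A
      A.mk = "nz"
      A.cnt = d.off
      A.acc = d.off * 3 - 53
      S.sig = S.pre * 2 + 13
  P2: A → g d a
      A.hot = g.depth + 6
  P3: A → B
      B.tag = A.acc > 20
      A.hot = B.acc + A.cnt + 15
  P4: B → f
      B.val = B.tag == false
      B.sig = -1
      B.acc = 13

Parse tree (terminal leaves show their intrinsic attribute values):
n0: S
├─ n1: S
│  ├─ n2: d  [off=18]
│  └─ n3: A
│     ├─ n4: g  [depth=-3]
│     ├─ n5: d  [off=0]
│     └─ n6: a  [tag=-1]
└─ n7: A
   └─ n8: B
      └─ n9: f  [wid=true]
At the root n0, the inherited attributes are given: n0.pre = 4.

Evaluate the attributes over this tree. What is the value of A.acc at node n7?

20

1. n0.pre = 4  [given at root]
2. n1.pre = -2  [S₀.pre - 6]
3. n2.off = 18  [terminal]
4. n3.mk = "nz"  ["nz"]
5. n3.cnt = 18  [d.off]
6. n3.acc = 1  [d.off * 3 - 53]
7. n4.depth = -3  [terminal]
8. n5.off = 0  [terminal]
9. n6.tag = -1  [terminal]
10. n3.hot = 3  [g.depth + 6]
11. n1.sig = 9  [S.pre * 2 + 13]
12. n7.mk = "uv"  ["uv"]
13. n7.cnt = -3  [-3]
14. n7.acc = 20  [S₁.sig * -1 + 29]
15. n8.tag = false  [A.acc > 20]
16. n9.wid = true  [terminal]
17. n8.val = true  [B.tag == false]
18. n8.sig = -1  [-1]
19. n8.acc = 13  [13]
20. n7.hot = 25  [B.acc + A.cnt + 15]
21. n0.sig = 30  [30]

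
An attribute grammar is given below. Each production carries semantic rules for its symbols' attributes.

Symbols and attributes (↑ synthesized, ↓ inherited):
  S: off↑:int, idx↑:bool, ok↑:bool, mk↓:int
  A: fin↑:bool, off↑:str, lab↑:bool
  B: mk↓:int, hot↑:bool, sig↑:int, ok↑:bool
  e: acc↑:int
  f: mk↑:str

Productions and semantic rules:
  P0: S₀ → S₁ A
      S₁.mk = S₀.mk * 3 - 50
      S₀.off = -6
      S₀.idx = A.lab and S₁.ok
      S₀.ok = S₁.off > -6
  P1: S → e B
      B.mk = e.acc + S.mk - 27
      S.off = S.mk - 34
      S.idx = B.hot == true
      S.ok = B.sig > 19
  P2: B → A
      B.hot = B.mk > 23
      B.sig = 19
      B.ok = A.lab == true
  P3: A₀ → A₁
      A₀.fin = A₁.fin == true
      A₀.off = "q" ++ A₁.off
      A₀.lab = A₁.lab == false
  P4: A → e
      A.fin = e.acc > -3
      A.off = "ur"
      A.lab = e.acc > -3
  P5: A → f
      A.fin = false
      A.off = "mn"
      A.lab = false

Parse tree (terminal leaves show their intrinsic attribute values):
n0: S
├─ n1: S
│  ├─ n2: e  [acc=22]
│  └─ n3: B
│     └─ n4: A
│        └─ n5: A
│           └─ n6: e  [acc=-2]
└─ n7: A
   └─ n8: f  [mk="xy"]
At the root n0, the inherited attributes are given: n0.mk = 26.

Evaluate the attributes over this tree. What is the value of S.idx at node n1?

1. n0.mk = 26  [given at root]
2. n1.mk = 28  [S₀.mk * 3 - 50]
3. n2.acc = 22  [terminal]
4. n3.mk = 23  [e.acc + S.mk - 27]
5. n6.acc = -2  [terminal]
6. n5.fin = true  [e.acc > -3]
7. n5.off = "ur"  ["ur"]
8. n5.lab = true  [e.acc > -3]
9. n4.fin = true  [A₁.fin == true]
10. n4.off = "qur"  ["q" ++ A₁.off]
11. n4.lab = false  [A₁.lab == false]
12. n3.hot = false  [B.mk > 23]
13. n3.sig = 19  [19]
14. n3.ok = false  [A.lab == true]
15. n1.off = -6  [S.mk - 34]
16. n1.idx = false  [B.hot == true]
17. n1.ok = false  [B.sig > 19]
18. n8.mk = "xy"  [terminal]
19. n7.fin = false  [false]
20. n7.off = "mn"  ["mn"]
21. n7.lab = false  [false]
22. n0.off = -6  [-6]
23. n0.idx = false  [A.lab and S₁.ok]
24. n0.ok = false  [S₁.off > -6]

false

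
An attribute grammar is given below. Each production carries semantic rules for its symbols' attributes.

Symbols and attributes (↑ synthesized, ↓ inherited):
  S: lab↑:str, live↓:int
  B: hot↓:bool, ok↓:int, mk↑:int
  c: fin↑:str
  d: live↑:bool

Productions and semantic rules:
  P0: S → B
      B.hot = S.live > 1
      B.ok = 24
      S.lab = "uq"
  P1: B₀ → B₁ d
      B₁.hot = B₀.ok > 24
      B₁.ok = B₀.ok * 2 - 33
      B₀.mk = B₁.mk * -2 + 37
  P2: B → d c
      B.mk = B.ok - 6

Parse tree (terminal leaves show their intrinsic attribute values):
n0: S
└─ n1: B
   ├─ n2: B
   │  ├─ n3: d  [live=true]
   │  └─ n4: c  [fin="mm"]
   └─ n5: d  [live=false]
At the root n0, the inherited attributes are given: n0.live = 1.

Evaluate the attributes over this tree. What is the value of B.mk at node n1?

19

1. n0.live = 1  [given at root]
2. n1.hot = false  [S.live > 1]
3. n1.ok = 24  [24]
4. n2.hot = false  [B₀.ok > 24]
5. n2.ok = 15  [B₀.ok * 2 - 33]
6. n3.live = true  [terminal]
7. n4.fin = "mm"  [terminal]
8. n2.mk = 9  [B.ok - 6]
9. n5.live = false  [terminal]
10. n1.mk = 19  [B₁.mk * -2 + 37]
11. n0.lab = "uq"  ["uq"]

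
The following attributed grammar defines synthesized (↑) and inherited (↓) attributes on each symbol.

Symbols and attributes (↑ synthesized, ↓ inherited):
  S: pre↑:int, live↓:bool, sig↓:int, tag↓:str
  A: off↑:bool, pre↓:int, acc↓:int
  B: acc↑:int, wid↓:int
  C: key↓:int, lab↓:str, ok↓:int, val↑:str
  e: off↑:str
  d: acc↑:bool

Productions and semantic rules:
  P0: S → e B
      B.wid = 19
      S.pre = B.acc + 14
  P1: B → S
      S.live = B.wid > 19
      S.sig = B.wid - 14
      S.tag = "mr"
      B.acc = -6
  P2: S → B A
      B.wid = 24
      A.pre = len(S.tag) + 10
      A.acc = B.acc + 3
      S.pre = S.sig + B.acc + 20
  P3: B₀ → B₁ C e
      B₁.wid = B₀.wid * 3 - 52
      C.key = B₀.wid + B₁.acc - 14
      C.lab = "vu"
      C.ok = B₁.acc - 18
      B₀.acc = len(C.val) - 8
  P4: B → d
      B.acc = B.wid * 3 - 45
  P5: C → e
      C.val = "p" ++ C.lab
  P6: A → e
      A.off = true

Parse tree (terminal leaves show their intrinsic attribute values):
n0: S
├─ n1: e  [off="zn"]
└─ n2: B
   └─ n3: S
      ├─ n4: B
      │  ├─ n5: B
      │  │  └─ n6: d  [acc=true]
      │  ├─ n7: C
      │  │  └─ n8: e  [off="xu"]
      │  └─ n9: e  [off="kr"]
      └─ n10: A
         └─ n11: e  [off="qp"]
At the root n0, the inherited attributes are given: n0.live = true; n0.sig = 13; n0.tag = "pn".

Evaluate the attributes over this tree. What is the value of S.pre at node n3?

20

1. n0.live = true  [given at root]
2. n0.sig = 13  [given at root]
3. n0.tag = "pn"  [given at root]
4. n1.off = "zn"  [terminal]
5. n2.wid = 19  [19]
6. n3.live = false  [B.wid > 19]
7. n3.sig = 5  [B.wid - 14]
8. n3.tag = "mr"  ["mr"]
9. n4.wid = 24  [24]
10. n5.wid = 20  [B₀.wid * 3 - 52]
11. n6.acc = true  [terminal]
12. n5.acc = 15  [B.wid * 3 - 45]
13. n7.key = 25  [B₀.wid + B₁.acc - 14]
14. n7.lab = "vu"  ["vu"]
15. n7.ok = -3  [B₁.acc - 18]
16. n8.off = "xu"  [terminal]
17. n7.val = "pvu"  ["p" ++ C.lab]
18. n9.off = "kr"  [terminal]
19. n4.acc = -5  [len(C.val) - 8]
20. n10.pre = 12  [len(S.tag) + 10]
21. n10.acc = -2  [B.acc + 3]
22. n11.off = "qp"  [terminal]
23. n10.off = true  [true]
24. n3.pre = 20  [S.sig + B.acc + 20]
25. n2.acc = -6  [-6]
26. n0.pre = 8  [B.acc + 14]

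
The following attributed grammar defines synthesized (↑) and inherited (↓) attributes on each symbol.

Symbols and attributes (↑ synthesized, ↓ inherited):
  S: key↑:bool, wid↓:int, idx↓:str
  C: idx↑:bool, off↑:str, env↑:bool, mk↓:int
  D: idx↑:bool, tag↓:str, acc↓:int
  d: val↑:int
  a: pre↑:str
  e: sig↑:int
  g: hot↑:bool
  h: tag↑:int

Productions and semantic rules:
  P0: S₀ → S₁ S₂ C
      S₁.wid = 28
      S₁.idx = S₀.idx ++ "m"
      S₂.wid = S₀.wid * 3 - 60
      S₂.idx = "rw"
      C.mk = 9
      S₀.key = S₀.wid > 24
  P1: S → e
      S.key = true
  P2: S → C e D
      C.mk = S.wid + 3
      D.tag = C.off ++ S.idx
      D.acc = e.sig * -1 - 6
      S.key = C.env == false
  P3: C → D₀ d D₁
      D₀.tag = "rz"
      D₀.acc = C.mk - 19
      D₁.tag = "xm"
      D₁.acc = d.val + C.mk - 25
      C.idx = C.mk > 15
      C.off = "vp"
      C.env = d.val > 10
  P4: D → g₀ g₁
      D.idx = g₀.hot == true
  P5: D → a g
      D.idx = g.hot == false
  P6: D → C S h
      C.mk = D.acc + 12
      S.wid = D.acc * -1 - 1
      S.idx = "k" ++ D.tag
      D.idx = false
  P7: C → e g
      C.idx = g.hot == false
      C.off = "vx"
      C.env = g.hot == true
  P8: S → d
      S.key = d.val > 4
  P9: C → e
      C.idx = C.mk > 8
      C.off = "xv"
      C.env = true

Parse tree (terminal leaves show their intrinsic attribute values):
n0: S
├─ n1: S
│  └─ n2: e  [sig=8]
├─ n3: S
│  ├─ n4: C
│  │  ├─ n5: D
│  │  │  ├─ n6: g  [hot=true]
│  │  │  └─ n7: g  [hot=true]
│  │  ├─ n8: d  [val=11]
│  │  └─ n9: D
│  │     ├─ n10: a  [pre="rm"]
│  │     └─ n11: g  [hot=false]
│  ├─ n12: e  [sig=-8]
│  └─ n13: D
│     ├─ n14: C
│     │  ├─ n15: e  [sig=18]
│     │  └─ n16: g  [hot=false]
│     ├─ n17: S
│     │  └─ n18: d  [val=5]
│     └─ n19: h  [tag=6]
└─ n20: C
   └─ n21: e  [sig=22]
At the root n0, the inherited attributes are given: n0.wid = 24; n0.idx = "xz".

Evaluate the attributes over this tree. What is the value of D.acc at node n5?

-4

1. n0.wid = 24  [given at root]
2. n0.idx = "xz"  [given at root]
3. n1.wid = 28  [28]
4. n1.idx = "xzm"  [S₀.idx ++ "m"]
5. n2.sig = 8  [terminal]
6. n1.key = true  [true]
7. n3.wid = 12  [S₀.wid * 3 - 60]
8. n3.idx = "rw"  ["rw"]
9. n4.mk = 15  [S.wid + 3]
10. n5.tag = "rz"  ["rz"]
11. n5.acc = -4  [C.mk - 19]
12. n6.hot = true  [terminal]
13. n7.hot = true  [terminal]
14. n5.idx = true  [g₀.hot == true]
15. n8.val = 11  [terminal]
16. n9.tag = "xm"  ["xm"]
17. n9.acc = 1  [d.val + C.mk - 25]
18. n10.pre = "rm"  [terminal]
19. n11.hot = false  [terminal]
20. n9.idx = true  [g.hot == false]
21. n4.idx = false  [C.mk > 15]
22. n4.off = "vp"  ["vp"]
23. n4.env = true  [d.val > 10]
24. n12.sig = -8  [terminal]
25. n13.tag = "vprw"  [C.off ++ S.idx]
26. n13.acc = 2  [e.sig * -1 - 6]
27. n14.mk = 14  [D.acc + 12]
28. n15.sig = 18  [terminal]
29. n16.hot = false  [terminal]
30. n14.idx = true  [g.hot == false]
31. n14.off = "vx"  ["vx"]
32. n14.env = false  [g.hot == true]
33. n17.wid = -3  [D.acc * -1 - 1]
34. n17.idx = "kvprw"  ["k" ++ D.tag]
35. n18.val = 5  [terminal]
36. n17.key = true  [d.val > 4]
37. n19.tag = 6  [terminal]
38. n13.idx = false  [false]
39. n3.key = false  [C.env == false]
40. n20.mk = 9  [9]
41. n21.sig = 22  [terminal]
42. n20.idx = true  [C.mk > 8]
43. n20.off = "xv"  ["xv"]
44. n20.env = true  [true]
45. n0.key = false  [S₀.wid > 24]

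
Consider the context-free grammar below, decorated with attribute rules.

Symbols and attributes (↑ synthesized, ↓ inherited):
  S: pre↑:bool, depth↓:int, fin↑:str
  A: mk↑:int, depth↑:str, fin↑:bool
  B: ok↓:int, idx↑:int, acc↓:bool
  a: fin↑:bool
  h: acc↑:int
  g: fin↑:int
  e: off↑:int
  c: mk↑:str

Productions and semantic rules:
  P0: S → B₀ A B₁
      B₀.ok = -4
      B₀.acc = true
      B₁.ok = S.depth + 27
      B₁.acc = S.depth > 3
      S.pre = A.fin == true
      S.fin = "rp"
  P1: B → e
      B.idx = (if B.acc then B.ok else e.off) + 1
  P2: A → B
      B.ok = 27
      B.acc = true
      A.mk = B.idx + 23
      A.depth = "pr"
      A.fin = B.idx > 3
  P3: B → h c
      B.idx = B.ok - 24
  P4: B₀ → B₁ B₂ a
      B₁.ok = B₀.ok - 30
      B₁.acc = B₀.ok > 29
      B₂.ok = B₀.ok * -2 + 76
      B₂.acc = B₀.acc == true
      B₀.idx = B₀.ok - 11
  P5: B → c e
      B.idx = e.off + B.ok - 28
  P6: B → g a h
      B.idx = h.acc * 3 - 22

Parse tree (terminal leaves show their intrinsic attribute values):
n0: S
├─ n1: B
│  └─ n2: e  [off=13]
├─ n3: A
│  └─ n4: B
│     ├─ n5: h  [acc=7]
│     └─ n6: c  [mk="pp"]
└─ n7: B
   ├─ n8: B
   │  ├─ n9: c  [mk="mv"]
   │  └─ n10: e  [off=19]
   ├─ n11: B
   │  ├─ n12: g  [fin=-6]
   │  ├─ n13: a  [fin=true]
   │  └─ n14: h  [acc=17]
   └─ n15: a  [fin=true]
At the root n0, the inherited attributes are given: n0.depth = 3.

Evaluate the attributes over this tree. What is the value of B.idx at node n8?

-9

1. n0.depth = 3  [given at root]
2. n1.ok = -4  [-4]
3. n1.acc = true  [true]
4. n2.off = 13  [terminal]
5. n1.idx = -3  [(if B.acc then B.ok else e.off) + 1]
6. n4.ok = 27  [27]
7. n4.acc = true  [true]
8. n5.acc = 7  [terminal]
9. n6.mk = "pp"  [terminal]
10. n4.idx = 3  [B.ok - 24]
11. n3.mk = 26  [B.idx + 23]
12. n3.depth = "pr"  ["pr"]
13. n3.fin = false  [B.idx > 3]
14. n7.ok = 30  [S.depth + 27]
15. n7.acc = false  [S.depth > 3]
16. n8.ok = 0  [B₀.ok - 30]
17. n8.acc = true  [B₀.ok > 29]
18. n9.mk = "mv"  [terminal]
19. n10.off = 19  [terminal]
20. n8.idx = -9  [e.off + B.ok - 28]
21. n11.ok = 16  [B₀.ok * -2 + 76]
22. n11.acc = false  [B₀.acc == true]
23. n12.fin = -6  [terminal]
24. n13.fin = true  [terminal]
25. n14.acc = 17  [terminal]
26. n11.idx = 29  [h.acc * 3 - 22]
27. n15.fin = true  [terminal]
28. n7.idx = 19  [B₀.ok - 11]
29. n0.pre = false  [A.fin == true]
30. n0.fin = "rp"  ["rp"]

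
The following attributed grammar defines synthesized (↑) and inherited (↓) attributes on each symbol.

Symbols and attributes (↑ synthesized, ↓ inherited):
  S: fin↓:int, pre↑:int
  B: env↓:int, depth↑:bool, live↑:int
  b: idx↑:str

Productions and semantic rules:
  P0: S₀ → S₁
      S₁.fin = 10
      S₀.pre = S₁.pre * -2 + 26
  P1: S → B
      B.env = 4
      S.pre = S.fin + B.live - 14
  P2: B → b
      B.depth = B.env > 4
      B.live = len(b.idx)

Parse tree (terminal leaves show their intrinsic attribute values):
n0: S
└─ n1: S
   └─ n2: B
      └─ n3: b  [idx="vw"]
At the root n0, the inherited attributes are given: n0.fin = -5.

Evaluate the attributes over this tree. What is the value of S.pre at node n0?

30

1. n0.fin = -5  [given at root]
2. n1.fin = 10  [10]
3. n2.env = 4  [4]
4. n3.idx = "vw"  [terminal]
5. n2.depth = false  [B.env > 4]
6. n2.live = 2  [len(b.idx)]
7. n1.pre = -2  [S.fin + B.live - 14]
8. n0.pre = 30  [S₁.pre * -2 + 26]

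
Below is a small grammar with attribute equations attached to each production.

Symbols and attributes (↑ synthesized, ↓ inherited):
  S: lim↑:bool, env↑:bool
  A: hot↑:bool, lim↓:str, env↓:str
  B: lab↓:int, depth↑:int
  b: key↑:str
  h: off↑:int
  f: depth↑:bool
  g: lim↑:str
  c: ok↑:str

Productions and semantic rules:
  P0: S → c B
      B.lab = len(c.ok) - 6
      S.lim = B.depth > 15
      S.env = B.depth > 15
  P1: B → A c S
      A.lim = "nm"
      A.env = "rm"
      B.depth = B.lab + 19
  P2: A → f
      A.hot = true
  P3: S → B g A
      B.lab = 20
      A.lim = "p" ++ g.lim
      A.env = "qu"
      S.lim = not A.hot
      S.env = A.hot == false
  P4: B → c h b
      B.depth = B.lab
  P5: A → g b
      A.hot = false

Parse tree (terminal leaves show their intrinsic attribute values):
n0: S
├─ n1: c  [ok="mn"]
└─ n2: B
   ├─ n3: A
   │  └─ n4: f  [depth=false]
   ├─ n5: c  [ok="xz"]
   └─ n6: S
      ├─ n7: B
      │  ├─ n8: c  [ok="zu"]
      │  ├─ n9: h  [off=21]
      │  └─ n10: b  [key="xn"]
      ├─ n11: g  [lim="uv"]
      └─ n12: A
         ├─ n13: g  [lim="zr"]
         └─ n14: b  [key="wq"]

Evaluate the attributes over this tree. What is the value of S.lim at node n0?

false

1. n1.ok = "mn"  [terminal]
2. n2.lab = -4  [len(c.ok) - 6]
3. n3.lim = "nm"  ["nm"]
4. n3.env = "rm"  ["rm"]
5. n4.depth = false  [terminal]
6. n3.hot = true  [true]
7. n5.ok = "xz"  [terminal]
8. n7.lab = 20  [20]
9. n8.ok = "zu"  [terminal]
10. n9.off = 21  [terminal]
11. n10.key = "xn"  [terminal]
12. n7.depth = 20  [B.lab]
13. n11.lim = "uv"  [terminal]
14. n12.lim = "puv"  ["p" ++ g.lim]
15. n12.env = "qu"  ["qu"]
16. n13.lim = "zr"  [terminal]
17. n14.key = "wq"  [terminal]
18. n12.hot = false  [false]
19. n6.lim = true  [not A.hot]
20. n6.env = true  [A.hot == false]
21. n2.depth = 15  [B.lab + 19]
22. n0.lim = false  [B.depth > 15]
23. n0.env = false  [B.depth > 15]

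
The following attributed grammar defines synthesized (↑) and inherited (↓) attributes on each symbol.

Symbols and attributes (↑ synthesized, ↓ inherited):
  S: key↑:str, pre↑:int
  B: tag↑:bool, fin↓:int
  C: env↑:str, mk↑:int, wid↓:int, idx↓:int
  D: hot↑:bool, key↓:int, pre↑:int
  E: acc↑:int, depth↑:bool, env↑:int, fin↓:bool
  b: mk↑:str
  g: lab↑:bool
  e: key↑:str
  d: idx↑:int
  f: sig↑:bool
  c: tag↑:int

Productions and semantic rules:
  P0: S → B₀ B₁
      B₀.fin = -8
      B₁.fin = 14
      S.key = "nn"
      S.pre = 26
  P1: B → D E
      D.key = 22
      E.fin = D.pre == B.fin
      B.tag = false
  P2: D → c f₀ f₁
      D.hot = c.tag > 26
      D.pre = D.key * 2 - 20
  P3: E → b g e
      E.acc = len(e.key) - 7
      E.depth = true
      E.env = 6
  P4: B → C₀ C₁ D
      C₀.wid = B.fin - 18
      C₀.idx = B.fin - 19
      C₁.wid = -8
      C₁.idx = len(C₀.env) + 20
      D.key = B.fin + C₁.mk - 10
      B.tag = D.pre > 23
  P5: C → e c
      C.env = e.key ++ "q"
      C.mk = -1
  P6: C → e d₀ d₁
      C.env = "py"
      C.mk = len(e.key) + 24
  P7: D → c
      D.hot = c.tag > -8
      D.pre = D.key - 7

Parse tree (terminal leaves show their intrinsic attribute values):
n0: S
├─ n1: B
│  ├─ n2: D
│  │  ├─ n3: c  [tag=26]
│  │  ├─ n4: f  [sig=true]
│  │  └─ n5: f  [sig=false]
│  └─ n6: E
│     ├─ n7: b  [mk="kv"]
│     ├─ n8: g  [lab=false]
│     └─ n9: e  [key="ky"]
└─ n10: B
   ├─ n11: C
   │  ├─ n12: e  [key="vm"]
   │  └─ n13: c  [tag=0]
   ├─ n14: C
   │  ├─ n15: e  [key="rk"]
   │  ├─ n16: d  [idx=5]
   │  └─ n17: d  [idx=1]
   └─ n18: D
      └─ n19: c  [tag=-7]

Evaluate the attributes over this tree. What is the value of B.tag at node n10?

false

1. n1.fin = -8  [-8]
2. n2.key = 22  [22]
3. n3.tag = 26  [terminal]
4. n4.sig = true  [terminal]
5. n5.sig = false  [terminal]
6. n2.hot = false  [c.tag > 26]
7. n2.pre = 24  [D.key * 2 - 20]
8. n6.fin = false  [D.pre == B.fin]
9. n7.mk = "kv"  [terminal]
10. n8.lab = false  [terminal]
11. n9.key = "ky"  [terminal]
12. n6.acc = -5  [len(e.key) - 7]
13. n6.depth = true  [true]
14. n6.env = 6  [6]
15. n1.tag = false  [false]
16. n10.fin = 14  [14]
17. n11.wid = -4  [B.fin - 18]
18. n11.idx = -5  [B.fin - 19]
19. n12.key = "vm"  [terminal]
20. n13.tag = 0  [terminal]
21. n11.env = "vmq"  [e.key ++ "q"]
22. n11.mk = -1  [-1]
23. n14.wid = -8  [-8]
24. n14.idx = 23  [len(C₀.env) + 20]
25. n15.key = "rk"  [terminal]
26. n16.idx = 5  [terminal]
27. n17.idx = 1  [terminal]
28. n14.env = "py"  ["py"]
29. n14.mk = 26  [len(e.key) + 24]
30. n18.key = 30  [B.fin + C₁.mk - 10]
31. n19.tag = -7  [terminal]
32. n18.hot = true  [c.tag > -8]
33. n18.pre = 23  [D.key - 7]
34. n10.tag = false  [D.pre > 23]
35. n0.key = "nn"  ["nn"]
36. n0.pre = 26  [26]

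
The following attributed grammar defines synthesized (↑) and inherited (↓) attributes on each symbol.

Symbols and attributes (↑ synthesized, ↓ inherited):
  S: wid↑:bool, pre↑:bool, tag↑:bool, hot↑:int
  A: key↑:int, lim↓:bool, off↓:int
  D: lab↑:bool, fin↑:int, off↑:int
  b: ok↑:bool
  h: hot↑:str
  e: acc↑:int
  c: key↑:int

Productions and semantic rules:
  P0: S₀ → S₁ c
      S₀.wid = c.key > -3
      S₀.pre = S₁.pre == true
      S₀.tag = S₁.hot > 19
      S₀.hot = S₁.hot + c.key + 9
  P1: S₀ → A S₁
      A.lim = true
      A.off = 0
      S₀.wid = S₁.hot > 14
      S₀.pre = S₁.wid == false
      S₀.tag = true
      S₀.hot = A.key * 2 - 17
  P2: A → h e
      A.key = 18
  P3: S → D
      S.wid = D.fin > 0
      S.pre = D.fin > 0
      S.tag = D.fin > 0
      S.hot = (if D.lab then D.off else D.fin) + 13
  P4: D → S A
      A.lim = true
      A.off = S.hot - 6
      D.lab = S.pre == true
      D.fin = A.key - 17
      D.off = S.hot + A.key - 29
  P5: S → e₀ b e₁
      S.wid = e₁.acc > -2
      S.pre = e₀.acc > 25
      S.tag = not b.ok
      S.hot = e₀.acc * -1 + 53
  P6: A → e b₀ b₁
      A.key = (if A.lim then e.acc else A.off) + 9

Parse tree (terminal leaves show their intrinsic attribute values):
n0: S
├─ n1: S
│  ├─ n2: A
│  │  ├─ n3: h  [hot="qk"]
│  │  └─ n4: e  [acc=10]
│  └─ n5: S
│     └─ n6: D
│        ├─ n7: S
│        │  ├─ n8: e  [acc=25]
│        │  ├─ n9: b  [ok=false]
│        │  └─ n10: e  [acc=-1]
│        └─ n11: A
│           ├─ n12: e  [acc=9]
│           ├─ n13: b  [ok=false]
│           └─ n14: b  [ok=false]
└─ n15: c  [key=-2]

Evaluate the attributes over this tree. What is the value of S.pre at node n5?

true

1. n2.lim = true  [true]
2. n2.off = 0  [0]
3. n3.hot = "qk"  [terminal]
4. n4.acc = 10  [terminal]
5. n2.key = 18  [18]
6. n8.acc = 25  [terminal]
7. n9.ok = false  [terminal]
8. n10.acc = -1  [terminal]
9. n7.wid = true  [e₁.acc > -2]
10. n7.pre = false  [e₀.acc > 25]
11. n7.tag = true  [not b.ok]
12. n7.hot = 28  [e₀.acc * -1 + 53]
13. n11.lim = true  [true]
14. n11.off = 22  [S.hot - 6]
15. n12.acc = 9  [terminal]
16. n13.ok = false  [terminal]
17. n14.ok = false  [terminal]
18. n11.key = 18  [(if A.lim then e.acc else A.off) + 9]
19. n6.lab = false  [S.pre == true]
20. n6.fin = 1  [A.key - 17]
21. n6.off = 17  [S.hot + A.key - 29]
22. n5.wid = true  [D.fin > 0]
23. n5.pre = true  [D.fin > 0]
24. n5.tag = true  [D.fin > 0]
25. n5.hot = 14  [(if D.lab then D.off else D.fin) + 13]
26. n1.wid = false  [S₁.hot > 14]
27. n1.pre = false  [S₁.wid == false]
28. n1.tag = true  [true]
29. n1.hot = 19  [A.key * 2 - 17]
30. n15.key = -2  [terminal]
31. n0.wid = true  [c.key > -3]
32. n0.pre = false  [S₁.pre == true]
33. n0.tag = false  [S₁.hot > 19]
34. n0.hot = 26  [S₁.hot + c.key + 9]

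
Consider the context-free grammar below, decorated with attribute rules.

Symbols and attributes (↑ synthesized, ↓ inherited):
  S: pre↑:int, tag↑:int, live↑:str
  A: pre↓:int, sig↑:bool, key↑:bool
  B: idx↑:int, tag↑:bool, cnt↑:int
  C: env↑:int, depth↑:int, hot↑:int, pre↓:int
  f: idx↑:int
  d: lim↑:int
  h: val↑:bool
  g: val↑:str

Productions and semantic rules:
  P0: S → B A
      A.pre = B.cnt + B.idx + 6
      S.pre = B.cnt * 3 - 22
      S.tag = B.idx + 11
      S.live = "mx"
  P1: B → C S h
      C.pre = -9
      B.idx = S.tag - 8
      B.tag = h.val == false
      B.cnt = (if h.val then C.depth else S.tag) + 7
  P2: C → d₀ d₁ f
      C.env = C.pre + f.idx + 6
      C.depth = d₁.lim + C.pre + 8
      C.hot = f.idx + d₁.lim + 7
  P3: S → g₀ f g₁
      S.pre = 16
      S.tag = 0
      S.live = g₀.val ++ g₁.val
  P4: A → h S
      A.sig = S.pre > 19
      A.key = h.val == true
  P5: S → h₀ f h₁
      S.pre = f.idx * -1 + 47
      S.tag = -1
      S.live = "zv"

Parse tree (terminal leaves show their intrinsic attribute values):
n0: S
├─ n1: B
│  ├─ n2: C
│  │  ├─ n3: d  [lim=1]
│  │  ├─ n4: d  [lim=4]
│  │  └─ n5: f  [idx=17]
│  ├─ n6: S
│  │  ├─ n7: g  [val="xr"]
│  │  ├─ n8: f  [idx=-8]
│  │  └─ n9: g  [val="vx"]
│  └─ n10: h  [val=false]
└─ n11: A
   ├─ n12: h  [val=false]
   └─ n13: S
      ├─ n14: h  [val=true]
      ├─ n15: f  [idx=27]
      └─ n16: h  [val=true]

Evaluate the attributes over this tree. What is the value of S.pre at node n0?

-1

1. n2.pre = -9  [-9]
2. n3.lim = 1  [terminal]
3. n4.lim = 4  [terminal]
4. n5.idx = 17  [terminal]
5. n2.env = 14  [C.pre + f.idx + 6]
6. n2.depth = 3  [d₁.lim + C.pre + 8]
7. n2.hot = 28  [f.idx + d₁.lim + 7]
8. n7.val = "xr"  [terminal]
9. n8.idx = -8  [terminal]
10. n9.val = "vx"  [terminal]
11. n6.pre = 16  [16]
12. n6.tag = 0  [0]
13. n6.live = "xrvx"  [g₀.val ++ g₁.val]
14. n10.val = false  [terminal]
15. n1.idx = -8  [S.tag - 8]
16. n1.tag = true  [h.val == false]
17. n1.cnt = 7  [(if h.val then C.depth else S.tag) + 7]
18. n11.pre = 5  [B.cnt + B.idx + 6]
19. n12.val = false  [terminal]
20. n14.val = true  [terminal]
21. n15.idx = 27  [terminal]
22. n16.val = true  [terminal]
23. n13.pre = 20  [f.idx * -1 + 47]
24. n13.tag = -1  [-1]
25. n13.live = "zv"  ["zv"]
26. n11.sig = true  [S.pre > 19]
27. n11.key = false  [h.val == true]
28. n0.pre = -1  [B.cnt * 3 - 22]
29. n0.tag = 3  [B.idx + 11]
30. n0.live = "mx"  ["mx"]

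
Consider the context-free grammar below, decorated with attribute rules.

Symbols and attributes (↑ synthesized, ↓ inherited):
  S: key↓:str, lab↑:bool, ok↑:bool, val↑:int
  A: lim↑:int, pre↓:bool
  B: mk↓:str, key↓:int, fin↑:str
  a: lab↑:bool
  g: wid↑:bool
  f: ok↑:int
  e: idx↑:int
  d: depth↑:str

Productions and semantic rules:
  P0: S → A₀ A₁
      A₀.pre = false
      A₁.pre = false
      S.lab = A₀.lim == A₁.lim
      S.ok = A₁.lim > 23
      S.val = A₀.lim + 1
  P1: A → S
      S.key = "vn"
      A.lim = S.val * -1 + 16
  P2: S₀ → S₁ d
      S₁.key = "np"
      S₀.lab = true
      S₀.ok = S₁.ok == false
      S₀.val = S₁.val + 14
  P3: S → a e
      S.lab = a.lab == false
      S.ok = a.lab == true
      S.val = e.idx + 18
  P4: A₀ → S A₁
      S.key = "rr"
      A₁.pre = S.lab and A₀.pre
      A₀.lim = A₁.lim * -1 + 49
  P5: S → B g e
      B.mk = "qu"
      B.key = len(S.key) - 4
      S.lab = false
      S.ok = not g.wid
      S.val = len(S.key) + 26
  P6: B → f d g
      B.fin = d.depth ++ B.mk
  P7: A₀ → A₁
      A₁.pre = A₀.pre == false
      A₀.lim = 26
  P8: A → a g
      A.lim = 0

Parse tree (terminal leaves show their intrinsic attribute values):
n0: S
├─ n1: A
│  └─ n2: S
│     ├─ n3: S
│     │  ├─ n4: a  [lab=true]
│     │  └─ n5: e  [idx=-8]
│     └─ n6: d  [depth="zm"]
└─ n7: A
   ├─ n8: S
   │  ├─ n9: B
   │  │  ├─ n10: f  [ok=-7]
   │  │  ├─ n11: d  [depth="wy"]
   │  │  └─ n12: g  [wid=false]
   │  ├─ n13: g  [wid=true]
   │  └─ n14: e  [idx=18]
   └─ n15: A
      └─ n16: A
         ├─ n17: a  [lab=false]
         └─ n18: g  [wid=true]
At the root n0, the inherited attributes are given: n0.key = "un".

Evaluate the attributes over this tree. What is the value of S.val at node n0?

-7

1. n0.key = "un"  [given at root]
2. n1.pre = false  [false]
3. n2.key = "vn"  ["vn"]
4. n3.key = "np"  ["np"]
5. n4.lab = true  [terminal]
6. n5.idx = -8  [terminal]
7. n3.lab = false  [a.lab == false]
8. n3.ok = true  [a.lab == true]
9. n3.val = 10  [e.idx + 18]
10. n6.depth = "zm"  [terminal]
11. n2.lab = true  [true]
12. n2.ok = false  [S₁.ok == false]
13. n2.val = 24  [S₁.val + 14]
14. n1.lim = -8  [S.val * -1 + 16]
15. n7.pre = false  [false]
16. n8.key = "rr"  ["rr"]
17. n9.mk = "qu"  ["qu"]
18. n9.key = -2  [len(S.key) - 4]
19. n10.ok = -7  [terminal]
20. n11.depth = "wy"  [terminal]
21. n12.wid = false  [terminal]
22. n9.fin = "wyqu"  [d.depth ++ B.mk]
23. n13.wid = true  [terminal]
24. n14.idx = 18  [terminal]
25. n8.lab = false  [false]
26. n8.ok = false  [not g.wid]
27. n8.val = 28  [len(S.key) + 26]
28. n15.pre = false  [S.lab and A₀.pre]
29. n16.pre = true  [A₀.pre == false]
30. n17.lab = false  [terminal]
31. n18.wid = true  [terminal]
32. n16.lim = 0  [0]
33. n15.lim = 26  [26]
34. n7.lim = 23  [A₁.lim * -1 + 49]
35. n0.lab = false  [A₀.lim == A₁.lim]
36. n0.ok = false  [A₁.lim > 23]
37. n0.val = -7  [A₀.lim + 1]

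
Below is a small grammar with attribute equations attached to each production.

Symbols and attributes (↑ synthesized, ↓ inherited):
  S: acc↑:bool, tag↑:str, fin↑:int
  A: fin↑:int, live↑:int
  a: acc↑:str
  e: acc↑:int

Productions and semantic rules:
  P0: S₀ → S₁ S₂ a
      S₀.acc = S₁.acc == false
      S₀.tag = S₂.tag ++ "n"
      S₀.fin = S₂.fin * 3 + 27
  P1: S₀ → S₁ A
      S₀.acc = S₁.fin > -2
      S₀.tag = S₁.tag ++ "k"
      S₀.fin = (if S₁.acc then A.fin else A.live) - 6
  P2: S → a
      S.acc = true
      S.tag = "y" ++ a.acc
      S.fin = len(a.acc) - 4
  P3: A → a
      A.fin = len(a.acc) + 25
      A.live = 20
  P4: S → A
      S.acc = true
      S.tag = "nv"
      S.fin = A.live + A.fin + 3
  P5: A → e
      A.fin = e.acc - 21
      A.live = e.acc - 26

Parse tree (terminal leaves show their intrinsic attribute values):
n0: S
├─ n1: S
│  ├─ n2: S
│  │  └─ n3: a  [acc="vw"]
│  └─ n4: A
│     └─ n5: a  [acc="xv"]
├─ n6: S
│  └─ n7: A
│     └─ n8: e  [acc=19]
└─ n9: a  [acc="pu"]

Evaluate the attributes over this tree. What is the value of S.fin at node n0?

1. n3.acc = "vw"  [terminal]
2. n2.acc = true  [true]
3. n2.tag = "yvw"  ["y" ++ a.acc]
4. n2.fin = -2  [len(a.acc) - 4]
5. n5.acc = "xv"  [terminal]
6. n4.fin = 27  [len(a.acc) + 25]
7. n4.live = 20  [20]
8. n1.acc = false  [S₁.fin > -2]
9. n1.tag = "yvwk"  [S₁.tag ++ "k"]
10. n1.fin = 21  [(if S₁.acc then A.fin else A.live) - 6]
11. n8.acc = 19  [terminal]
12. n7.fin = -2  [e.acc - 21]
13. n7.live = -7  [e.acc - 26]
14. n6.acc = true  [true]
15. n6.tag = "nv"  ["nv"]
16. n6.fin = -6  [A.live + A.fin + 3]
17. n9.acc = "pu"  [terminal]
18. n0.acc = true  [S₁.acc == false]
19. n0.tag = "nvn"  [S₂.tag ++ "n"]
20. n0.fin = 9  [S₂.fin * 3 + 27]

9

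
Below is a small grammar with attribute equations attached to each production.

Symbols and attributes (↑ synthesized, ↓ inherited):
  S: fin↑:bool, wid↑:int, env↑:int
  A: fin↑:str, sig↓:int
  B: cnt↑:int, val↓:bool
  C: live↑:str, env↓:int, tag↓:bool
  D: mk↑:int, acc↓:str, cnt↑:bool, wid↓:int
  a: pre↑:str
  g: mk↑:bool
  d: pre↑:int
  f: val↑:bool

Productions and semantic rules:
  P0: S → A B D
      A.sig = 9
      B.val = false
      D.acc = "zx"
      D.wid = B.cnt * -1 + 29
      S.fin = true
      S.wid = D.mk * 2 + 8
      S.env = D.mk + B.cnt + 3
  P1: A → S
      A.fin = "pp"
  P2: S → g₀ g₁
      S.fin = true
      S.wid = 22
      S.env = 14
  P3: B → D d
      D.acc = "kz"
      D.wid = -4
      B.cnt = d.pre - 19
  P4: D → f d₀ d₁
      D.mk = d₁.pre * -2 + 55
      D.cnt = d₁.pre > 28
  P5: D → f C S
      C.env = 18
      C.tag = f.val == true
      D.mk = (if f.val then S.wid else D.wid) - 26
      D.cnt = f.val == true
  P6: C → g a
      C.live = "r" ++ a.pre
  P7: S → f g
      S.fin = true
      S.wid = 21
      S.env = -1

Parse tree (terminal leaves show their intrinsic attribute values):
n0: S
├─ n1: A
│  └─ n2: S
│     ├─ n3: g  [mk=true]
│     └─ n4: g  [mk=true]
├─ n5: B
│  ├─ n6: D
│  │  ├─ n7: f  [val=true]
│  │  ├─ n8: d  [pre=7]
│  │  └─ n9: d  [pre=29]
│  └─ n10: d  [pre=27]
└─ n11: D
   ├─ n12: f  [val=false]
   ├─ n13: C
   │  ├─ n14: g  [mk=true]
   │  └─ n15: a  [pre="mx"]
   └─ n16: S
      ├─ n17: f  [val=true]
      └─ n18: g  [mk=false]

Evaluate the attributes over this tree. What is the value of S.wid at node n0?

1. n1.sig = 9  [9]
2. n3.mk = true  [terminal]
3. n4.mk = true  [terminal]
4. n2.fin = true  [true]
5. n2.wid = 22  [22]
6. n2.env = 14  [14]
7. n1.fin = "pp"  ["pp"]
8. n5.val = false  [false]
9. n6.acc = "kz"  ["kz"]
10. n6.wid = -4  [-4]
11. n7.val = true  [terminal]
12. n8.pre = 7  [terminal]
13. n9.pre = 29  [terminal]
14. n6.mk = -3  [d₁.pre * -2 + 55]
15. n6.cnt = true  [d₁.pre > 28]
16. n10.pre = 27  [terminal]
17. n5.cnt = 8  [d.pre - 19]
18. n11.acc = "zx"  ["zx"]
19. n11.wid = 21  [B.cnt * -1 + 29]
20. n12.val = false  [terminal]
21. n13.env = 18  [18]
22. n13.tag = false  [f.val == true]
23. n14.mk = true  [terminal]
24. n15.pre = "mx"  [terminal]
25. n13.live = "rmx"  ["r" ++ a.pre]
26. n17.val = true  [terminal]
27. n18.mk = false  [terminal]
28. n16.fin = true  [true]
29. n16.wid = 21  [21]
30. n16.env = -1  [-1]
31. n11.mk = -5  [(if f.val then S.wid else D.wid) - 26]
32. n11.cnt = false  [f.val == true]
33. n0.fin = true  [true]
34. n0.wid = -2  [D.mk * 2 + 8]
35. n0.env = 6  [D.mk + B.cnt + 3]

-2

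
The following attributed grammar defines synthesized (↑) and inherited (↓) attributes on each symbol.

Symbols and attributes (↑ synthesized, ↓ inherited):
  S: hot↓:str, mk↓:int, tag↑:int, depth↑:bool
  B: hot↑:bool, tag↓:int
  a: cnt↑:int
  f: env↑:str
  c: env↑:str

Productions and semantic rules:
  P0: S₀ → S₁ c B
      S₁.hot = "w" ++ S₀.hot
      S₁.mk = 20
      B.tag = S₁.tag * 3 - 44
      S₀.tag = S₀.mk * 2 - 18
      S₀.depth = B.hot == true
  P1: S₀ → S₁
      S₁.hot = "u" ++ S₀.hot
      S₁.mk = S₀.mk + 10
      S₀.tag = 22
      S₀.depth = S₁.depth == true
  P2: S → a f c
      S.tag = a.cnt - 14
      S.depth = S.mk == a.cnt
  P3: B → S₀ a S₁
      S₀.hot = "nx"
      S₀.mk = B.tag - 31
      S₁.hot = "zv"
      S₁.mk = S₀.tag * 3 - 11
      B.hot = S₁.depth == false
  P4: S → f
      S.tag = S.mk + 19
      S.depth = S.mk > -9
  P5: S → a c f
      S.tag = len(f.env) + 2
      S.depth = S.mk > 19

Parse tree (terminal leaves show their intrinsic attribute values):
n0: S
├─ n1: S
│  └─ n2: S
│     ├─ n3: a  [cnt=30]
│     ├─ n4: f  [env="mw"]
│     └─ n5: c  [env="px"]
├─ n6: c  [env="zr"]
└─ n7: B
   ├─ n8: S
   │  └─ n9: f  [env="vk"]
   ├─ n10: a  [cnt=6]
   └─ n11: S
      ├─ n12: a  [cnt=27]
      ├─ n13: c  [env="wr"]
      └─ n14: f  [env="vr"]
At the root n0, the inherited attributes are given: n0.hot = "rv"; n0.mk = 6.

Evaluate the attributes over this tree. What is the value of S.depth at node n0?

1. n0.hot = "rv"  [given at root]
2. n0.mk = 6  [given at root]
3. n1.hot = "wrv"  ["w" ++ S₀.hot]
4. n1.mk = 20  [20]
5. n2.hot = "uwrv"  ["u" ++ S₀.hot]
6. n2.mk = 30  [S₀.mk + 10]
7. n3.cnt = 30  [terminal]
8. n4.env = "mw"  [terminal]
9. n5.env = "px"  [terminal]
10. n2.tag = 16  [a.cnt - 14]
11. n2.depth = true  [S.mk == a.cnt]
12. n1.tag = 22  [22]
13. n1.depth = true  [S₁.depth == true]
14. n6.env = "zr"  [terminal]
15. n7.tag = 22  [S₁.tag * 3 - 44]
16. n8.hot = "nx"  ["nx"]
17. n8.mk = -9  [B.tag - 31]
18. n9.env = "vk"  [terminal]
19. n8.tag = 10  [S.mk + 19]
20. n8.depth = false  [S.mk > -9]
21. n10.cnt = 6  [terminal]
22. n11.hot = "zv"  ["zv"]
23. n11.mk = 19  [S₀.tag * 3 - 11]
24. n12.cnt = 27  [terminal]
25. n13.env = "wr"  [terminal]
26. n14.env = "vr"  [terminal]
27. n11.tag = 4  [len(f.env) + 2]
28. n11.depth = false  [S.mk > 19]
29. n7.hot = true  [S₁.depth == false]
30. n0.tag = -6  [S₀.mk * 2 - 18]
31. n0.depth = true  [B.hot == true]

true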